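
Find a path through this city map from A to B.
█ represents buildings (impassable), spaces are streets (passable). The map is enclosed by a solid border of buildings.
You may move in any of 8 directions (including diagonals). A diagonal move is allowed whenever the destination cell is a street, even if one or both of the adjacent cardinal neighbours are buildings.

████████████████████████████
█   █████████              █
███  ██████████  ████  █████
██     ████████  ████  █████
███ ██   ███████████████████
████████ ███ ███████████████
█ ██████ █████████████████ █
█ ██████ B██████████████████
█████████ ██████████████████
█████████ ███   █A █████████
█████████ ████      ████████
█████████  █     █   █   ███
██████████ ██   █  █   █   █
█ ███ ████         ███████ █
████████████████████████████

Finding the shortest path from A to B:
Movement: 8-directional
Path length: 12 steps
Directions: down-left → left → down-left → down-left → down-left → left → up-left → up → up-left → up → up → up

Solution:

████████████████████████████
█   █████████              █
███  ██████████  ████  █████
██     ████████  ████  █████
███ ██   ███████████████████
████████ ███ ███████████████
█ ██████ █████████████████ █
█ ██████ B██████████████████
█████████↑██████████████████
█████████↑███   █A █████████
█████████↑████ ↙←   ████████
█████████ ↖█  ↙  █   █   ███
██████████↑██↙  █  █   █   █
█ ███ ████ ↖←      ███████ █
████████████████████████████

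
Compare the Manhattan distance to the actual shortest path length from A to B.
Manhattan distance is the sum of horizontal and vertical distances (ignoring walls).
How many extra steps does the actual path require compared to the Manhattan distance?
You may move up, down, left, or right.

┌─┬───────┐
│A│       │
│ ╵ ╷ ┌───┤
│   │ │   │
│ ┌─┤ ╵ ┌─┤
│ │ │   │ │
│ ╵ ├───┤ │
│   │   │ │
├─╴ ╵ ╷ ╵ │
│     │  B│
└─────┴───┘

Manhattan distance: |4 - 0| + |4 - 0| = 8
Actual path length: 10
Extra steps: 10 - 8 = 2

Solution:

┌─┬───────┐
│A│       │
│ ╵ ╷ ┌───┤
│↓  │ │   │
│ ┌─┤ ╵ ┌─┤
│↓│ │   │ │
│ ╵ ├───┤ │
│↳ ↓│↱ ↓│ │
├─╴ ╵ ╷ ╵ │
│  ↳ ↑│↳ B│
└─────┴───┘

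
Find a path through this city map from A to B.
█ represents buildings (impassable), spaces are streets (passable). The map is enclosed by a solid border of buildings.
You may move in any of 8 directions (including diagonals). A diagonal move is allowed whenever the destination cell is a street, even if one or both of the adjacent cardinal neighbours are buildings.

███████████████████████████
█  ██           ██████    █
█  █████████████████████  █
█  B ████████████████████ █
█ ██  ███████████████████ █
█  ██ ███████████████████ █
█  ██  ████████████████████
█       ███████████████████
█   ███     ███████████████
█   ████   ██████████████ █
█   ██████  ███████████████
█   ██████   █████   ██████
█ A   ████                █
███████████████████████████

Finding the shortest path from A to B:
Movement: 8-directional
Path length: 9 steps
Directions: up → up → up → up-right → up-right → up-right → up → up-left → up-left

Solution:

███████████████████████████
█  ██           ██████    █
█  █████████████████████  █
█  B ████████████████████ █
█ ██↖ ███████████████████ █
█  ██↖███████████████████ █
█  ██↑ ████████████████████
█   ↗   ███████████████████
█  ↗███     ███████████████
█ ↗ ████   ██████████████ █
█ ↑ ██████  ███████████████
█ ↑ ██████   █████   ██████
█ A   ████                █
███████████████████████████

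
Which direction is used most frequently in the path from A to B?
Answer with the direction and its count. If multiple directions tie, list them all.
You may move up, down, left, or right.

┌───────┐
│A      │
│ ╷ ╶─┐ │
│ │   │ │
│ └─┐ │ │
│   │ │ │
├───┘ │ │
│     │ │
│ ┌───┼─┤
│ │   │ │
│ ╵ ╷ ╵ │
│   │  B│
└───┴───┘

Directions: right, down, right, down, down, left, left, down, down, right, up, right, down, right
Counts: {'right': 5, 'down': 6, 'left': 2, 'up': 1}
Most common: down (6 times)

Solution:

┌───────┐
│A ↓    │
│ ╷ ╶─┐ │
│ │↳ ↓│ │
│ └─┐ │ │
│   │↓│ │
├───┘ │ │
│↓ ← ↲│ │
│ ┌───┼─┤
│↓│↱ ↓│ │
│ ╵ ╷ ╵ │
│↳ ↑│↳ B│
└───┴───┘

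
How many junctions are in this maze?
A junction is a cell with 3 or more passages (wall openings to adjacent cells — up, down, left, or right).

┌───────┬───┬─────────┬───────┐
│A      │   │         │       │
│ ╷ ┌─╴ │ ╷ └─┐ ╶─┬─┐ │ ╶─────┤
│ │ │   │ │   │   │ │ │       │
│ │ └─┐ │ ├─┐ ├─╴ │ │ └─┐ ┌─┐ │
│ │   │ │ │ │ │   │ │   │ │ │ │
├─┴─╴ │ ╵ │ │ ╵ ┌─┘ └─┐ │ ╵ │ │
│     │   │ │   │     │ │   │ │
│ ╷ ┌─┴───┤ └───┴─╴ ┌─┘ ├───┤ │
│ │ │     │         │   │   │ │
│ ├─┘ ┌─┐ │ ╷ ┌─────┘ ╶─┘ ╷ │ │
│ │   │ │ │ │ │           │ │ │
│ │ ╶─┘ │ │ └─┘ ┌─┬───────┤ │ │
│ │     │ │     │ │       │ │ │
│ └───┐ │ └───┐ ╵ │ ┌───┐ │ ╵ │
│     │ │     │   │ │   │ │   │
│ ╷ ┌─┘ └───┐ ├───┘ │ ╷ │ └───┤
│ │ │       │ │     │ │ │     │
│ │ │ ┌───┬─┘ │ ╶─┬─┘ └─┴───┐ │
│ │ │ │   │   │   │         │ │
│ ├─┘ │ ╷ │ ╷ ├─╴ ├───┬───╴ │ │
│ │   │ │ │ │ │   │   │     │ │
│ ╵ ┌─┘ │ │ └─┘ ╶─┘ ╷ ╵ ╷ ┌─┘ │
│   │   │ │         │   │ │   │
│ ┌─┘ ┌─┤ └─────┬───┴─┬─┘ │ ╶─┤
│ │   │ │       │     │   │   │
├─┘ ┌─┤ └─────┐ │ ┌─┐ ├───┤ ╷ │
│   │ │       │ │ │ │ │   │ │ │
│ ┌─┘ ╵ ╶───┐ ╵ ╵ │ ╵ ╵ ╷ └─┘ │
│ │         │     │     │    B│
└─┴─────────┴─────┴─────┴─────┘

Checking each cell for number of passages:

Junctions found (3+ passages):
  (0, 1): 3 passages
  (0, 7): 3 passages
  (1, 3): 3 passages
  (1, 12): 3 passages
  (3, 1): 3 passages
  (3, 9): 4 passages
  (4, 5): 3 passages
  (4, 6): 3 passages
  (5, 10): 3 passages
  (6, 3): 3 passages
  (6, 7): 3 passages
  (7, 0): 3 passages
  (7, 1): 3 passages
  (8, 3): 3 passages
  (9, 6): 3 passages
  (9, 10): 3 passages
  (10, 12): 3 passages
  (11, 0): 3 passages
  (11, 7): 3 passages
  (12, 13): 3 passages
  (13, 3): 3 passages
  (14, 2): 3 passages
  (14, 3): 3 passages
  (14, 7): 3 passages
  (14, 10): 3 passages
Total junctions: 25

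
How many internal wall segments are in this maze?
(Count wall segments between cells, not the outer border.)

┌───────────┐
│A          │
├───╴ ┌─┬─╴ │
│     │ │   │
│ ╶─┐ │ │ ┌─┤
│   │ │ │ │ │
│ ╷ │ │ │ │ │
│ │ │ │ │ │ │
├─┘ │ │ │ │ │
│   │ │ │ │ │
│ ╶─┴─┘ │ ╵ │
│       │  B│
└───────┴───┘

Counting internal wall segments:
Total internal walls: 25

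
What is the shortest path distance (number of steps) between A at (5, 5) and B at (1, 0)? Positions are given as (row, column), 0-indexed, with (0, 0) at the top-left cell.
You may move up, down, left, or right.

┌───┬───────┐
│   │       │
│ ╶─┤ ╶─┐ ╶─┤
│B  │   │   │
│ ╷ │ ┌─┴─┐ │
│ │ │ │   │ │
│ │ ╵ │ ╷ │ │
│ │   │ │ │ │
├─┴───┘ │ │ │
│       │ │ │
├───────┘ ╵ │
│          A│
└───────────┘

Finding path from (5, 5) to (1, 0):
Path: (5,5) → (4,5) → (3,5) → (2,5) → (1,5) → (1,4) → (0,4) → (0,3) → (0,2) → (1,2) → (2,2) → (3,2) → (3,1) → (2,1) → (1,1) → (1,0)
Distance: 15 steps

Solution:

┌───┬───────┐
│   │↓ ← ↰  │
│ ╶─┤ ╶─┐ ╶─┤
│B ↰│↓  │↑ ↰│
│ ╷ │ ┌─┴─┐ │
│ │↑│↓│   │↑│
│ │ ╵ │ ╷ │ │
│ │↑ ↲│ │ │↑│
├─┴───┘ │ │ │
│       │ │↑│
├───────┘ ╵ │
│          A│
└───────────┘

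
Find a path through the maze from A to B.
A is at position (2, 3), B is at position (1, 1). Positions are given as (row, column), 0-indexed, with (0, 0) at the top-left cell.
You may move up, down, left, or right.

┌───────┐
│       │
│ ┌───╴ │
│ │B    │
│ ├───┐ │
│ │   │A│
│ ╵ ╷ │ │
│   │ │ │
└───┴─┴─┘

Finding the shortest path from (2, 3) to (1, 1):
Path length: 3 steps
Directions: up → left → left

Solution:

┌───────┐
│       │
│ ┌───╴ │
│ │B ← ↰│
│ ├───┐ │
│ │   │A│
│ ╵ ╷ │ │
│   │ │ │
└───┴─┴─┘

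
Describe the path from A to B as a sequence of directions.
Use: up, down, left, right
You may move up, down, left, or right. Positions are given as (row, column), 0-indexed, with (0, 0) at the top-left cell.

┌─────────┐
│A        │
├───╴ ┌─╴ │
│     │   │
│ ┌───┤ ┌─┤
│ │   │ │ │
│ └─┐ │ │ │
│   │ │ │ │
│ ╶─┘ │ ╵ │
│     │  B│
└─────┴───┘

Finding the path and converting it to directions:
Path through cells: (0,0) → (0,1) → (0,2) → (0,3) → (0,4) → (1,4) → (1,3) → (2,3) → (3,3) → (4,3) → (4,4)
Directions: right, right, right, right, down, left, down, down, down, right

Solution:

┌─────────┐
│A → → → ↓│
├───╴ ┌─╴ │
│     │↓ ↲│
│ ┌───┤ ┌─┤
│ │   │↓│ │
│ └─┐ │ │ │
│   │ │↓│ │
│ ╶─┘ │ ╵ │
│     │↳ B│
└─────┴───┘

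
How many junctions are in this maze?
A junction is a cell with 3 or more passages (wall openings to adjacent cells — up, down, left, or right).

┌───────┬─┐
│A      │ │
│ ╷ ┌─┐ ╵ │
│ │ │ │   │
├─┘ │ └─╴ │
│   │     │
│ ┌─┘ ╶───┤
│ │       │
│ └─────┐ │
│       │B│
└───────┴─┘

Checking each cell for number of passages:

Junctions found (3+ passages):
  (0, 1): 3 passages
  (1, 4): 3 passages
  (2, 2): 3 passages
  (3, 2): 3 passages
Total junctions: 4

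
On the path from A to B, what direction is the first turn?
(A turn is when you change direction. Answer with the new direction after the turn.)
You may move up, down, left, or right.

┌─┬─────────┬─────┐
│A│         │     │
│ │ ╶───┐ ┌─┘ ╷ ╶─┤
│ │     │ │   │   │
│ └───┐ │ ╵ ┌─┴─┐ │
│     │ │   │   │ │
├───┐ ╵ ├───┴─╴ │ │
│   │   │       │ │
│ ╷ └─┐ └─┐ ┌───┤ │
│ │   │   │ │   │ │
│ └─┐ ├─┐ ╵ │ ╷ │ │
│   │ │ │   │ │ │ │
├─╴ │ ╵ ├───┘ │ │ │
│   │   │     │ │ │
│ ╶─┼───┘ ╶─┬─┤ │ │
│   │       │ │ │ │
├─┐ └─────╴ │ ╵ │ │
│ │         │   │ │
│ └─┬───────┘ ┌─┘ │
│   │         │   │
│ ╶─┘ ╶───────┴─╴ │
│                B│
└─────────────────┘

Directions: down, down, right, right, down, right, up, up, left, left, up, right, right, right, down, down, right, up, right, up, right, down, right, down, down, down, down, down, down, down, down, down
First turn direction: right

Solution:

┌─┬─────────┬─────┐
│A│↱ → → ↓  │↱ ↓  │
│ │ ╶───┐ ┌─┘ ╷ ╶─┤
│↓│↑ ← ↰│↓│↱ ↑│↳ ↓│
│ └───┐ │ ╵ ┌─┴─┐ │
│↳ → ↓│↑│↳ ↑│   │↓│
├───┐ ╵ ├───┴─╴ │ │
│   │↳ ↑│       │↓│
│ ╷ └─┐ └─┐ ┌───┤ │
│ │   │   │ │   │↓│
│ └─┐ ├─┐ ╵ │ ╷ │ │
│   │ │ │   │ │ │↓│
├─╴ │ ╵ ├───┘ │ │ │
│   │   │     │ │↓│
│ ╶─┼───┘ ╶─┬─┤ │ │
│   │       │ │ │↓│
├─┐ └─────╴ │ ╵ │ │
│ │         │   │↓│
│ └─┬───────┘ ┌─┘ │
│   │         │  ↓│
│ ╶─┘ ╶───────┴─╴ │
│                B│
└─────────────────┘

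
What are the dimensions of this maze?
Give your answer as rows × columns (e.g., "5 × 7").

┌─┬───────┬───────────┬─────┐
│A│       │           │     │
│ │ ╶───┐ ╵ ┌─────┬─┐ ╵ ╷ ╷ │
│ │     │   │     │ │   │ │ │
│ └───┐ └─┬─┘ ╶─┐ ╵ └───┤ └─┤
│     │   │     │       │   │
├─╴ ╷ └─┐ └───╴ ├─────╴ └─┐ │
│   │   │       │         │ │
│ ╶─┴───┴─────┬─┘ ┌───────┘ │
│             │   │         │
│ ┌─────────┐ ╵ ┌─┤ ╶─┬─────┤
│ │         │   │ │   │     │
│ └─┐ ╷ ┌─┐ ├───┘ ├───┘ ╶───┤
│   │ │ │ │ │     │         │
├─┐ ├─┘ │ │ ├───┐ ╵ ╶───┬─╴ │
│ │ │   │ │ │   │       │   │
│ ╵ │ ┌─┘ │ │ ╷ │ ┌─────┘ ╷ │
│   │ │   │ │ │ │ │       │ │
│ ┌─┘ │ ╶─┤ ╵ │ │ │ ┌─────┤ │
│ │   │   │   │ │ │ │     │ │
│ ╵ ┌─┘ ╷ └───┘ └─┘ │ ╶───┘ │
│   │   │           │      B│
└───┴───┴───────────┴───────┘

Counting the maze dimensions:
Rows (vertical): 11
Columns (horizontal): 14
Dimensions: 11 × 14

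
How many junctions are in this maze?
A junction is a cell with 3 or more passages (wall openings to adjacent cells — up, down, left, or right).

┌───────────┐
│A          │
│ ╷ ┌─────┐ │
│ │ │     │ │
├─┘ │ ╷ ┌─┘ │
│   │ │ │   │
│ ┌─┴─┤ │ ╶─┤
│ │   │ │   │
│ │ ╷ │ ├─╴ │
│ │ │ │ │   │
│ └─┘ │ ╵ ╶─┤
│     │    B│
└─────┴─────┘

Checking each cell for number of passages:

Junctions found (3+ passages):
  (0, 1): 3 passages
  (1, 3): 3 passages
  (5, 4): 3 passages
Total junctions: 3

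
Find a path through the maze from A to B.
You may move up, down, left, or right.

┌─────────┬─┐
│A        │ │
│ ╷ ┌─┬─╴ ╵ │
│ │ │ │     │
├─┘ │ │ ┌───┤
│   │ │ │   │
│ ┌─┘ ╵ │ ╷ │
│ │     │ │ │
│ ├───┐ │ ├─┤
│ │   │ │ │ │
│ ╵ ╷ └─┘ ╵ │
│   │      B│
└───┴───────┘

Finding the shortest path through the maze:
Path length: 14 steps
Directions: right → down → down → left → down → down → down → right → up → right → down → right → right → right

Solution:

┌─────────┬─┐
│A ↓      │ │
│ ╷ ┌─┬─╴ ╵ │
│ │↓│ │     │
├─┘ │ │ ┌───┤
│↓ ↲│ │ │   │
│ ┌─┘ ╵ │ ╷ │
│↓│     │ │ │
│ ├───┐ │ ├─┤
│↓│↱ ↓│ │ │ │
│ ╵ ╷ └─┘ ╵ │
│↳ ↑│↳ → → B│
└───┴───────┘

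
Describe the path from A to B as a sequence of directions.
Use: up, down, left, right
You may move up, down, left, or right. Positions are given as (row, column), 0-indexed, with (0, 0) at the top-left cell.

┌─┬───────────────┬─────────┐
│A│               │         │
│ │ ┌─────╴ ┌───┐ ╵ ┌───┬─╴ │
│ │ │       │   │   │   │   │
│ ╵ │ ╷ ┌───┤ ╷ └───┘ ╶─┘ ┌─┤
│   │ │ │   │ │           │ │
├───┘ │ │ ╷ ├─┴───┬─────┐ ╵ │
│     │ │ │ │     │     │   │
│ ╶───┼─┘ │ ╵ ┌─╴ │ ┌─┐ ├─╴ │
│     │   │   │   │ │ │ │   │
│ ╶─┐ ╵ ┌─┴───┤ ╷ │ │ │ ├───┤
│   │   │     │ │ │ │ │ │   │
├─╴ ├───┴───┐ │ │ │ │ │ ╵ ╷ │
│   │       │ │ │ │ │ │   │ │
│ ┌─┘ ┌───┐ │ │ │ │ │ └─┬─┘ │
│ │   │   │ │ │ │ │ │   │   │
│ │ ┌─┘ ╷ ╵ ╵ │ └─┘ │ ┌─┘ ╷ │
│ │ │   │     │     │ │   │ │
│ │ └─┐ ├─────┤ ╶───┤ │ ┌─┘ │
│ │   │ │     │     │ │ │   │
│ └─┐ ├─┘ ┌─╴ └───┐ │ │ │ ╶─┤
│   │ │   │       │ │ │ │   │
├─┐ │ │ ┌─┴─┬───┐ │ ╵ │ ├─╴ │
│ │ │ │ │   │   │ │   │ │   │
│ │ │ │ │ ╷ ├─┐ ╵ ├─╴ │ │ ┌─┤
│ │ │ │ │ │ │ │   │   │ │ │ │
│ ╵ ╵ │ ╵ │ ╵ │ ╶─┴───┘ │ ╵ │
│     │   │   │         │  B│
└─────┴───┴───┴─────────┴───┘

Finding the path and converting it to directions:
Path through cells: (0,0) → (1,0) → (2,0) → (2,1) → (1,1) → (0,1) → (0,2) → (0,3) → (0,4) → (0,5) → (1,5) → (1,4) → (1,3) → (1,2) → (2,2) → (3,2) → (3,1) → (3,0) → (4,0) → (4,1) → (4,2) → (5,2) → (5,3) → (4,3) → (4,4) → (3,4) → (2,4) → (2,5) → (3,5) → (4,5) → (4,6) → (3,6) → (3,7) → (3,8) → (4,8) → (4,7) → (5,7) → (6,7) → (7,7) → (8,7) → (8,8) → (8,9) → (7,9) → (6,9) → (5,9) → (4,9) → (3,9) → (3,10) → (3,11) → (4,11) → (5,11) → (6,11) → (6,12) → (5,12) → (5,13) → (6,13) → (7,13) → (8,13) → (9,13) → (9,12) → (10,12) → (10,13) → (11,13) → (11,12) → (12,12) → (13,12) → (13,13)
Directions: down, down, right, up, up, right, right, right, right, down, left, left, left, down, down, left, left, down, right, right, down, right, up, right, up, up, right, down, down, right, up, right, right, down, left, down, down, down, down, right, right, up, up, up, up, up, right, right, down, down, down, right, up, right, down, down, down, down, left, down, right, down, left, down, down, right

Solution:

┌─┬───────────────┬─────────┐
│A│↱ → → → ↓      │         │
│ │ ┌─────╴ ┌───┐ ╵ ┌───┬─╴ │
│↓│↑│↓ ← ← ↲│   │   │   │   │
│ ╵ │ ╷ ┌───┤ ╷ └───┘ ╶─┘ ┌─┤
│↳ ↑│↓│ │↱ ↓│ │           │ │
├───┘ │ │ ╷ ├─┴───┬─────┐ ╵ │
│↓ ← ↲│ │↑│↓│↱ → ↓│↱ → ↓│   │
│ ╶───┼─┘ │ ╵ ┌─╴ │ ┌─┐ ├─╴ │
│↳ → ↓│↱ ↑│↳ ↑│↓ ↲│↑│ │↓│   │
│ ╶─┐ ╵ ┌─┴───┤ ╷ │ │ │ ├───┤
│   │↳ ↑│     │↓│ │↑│ │↓│↱ ↓│
├─╴ ├───┴───┐ │ │ │ │ │ ╵ ╷ │
│   │       │ │↓│ │↑│ │↳ ↑│↓│
│ ┌─┘ ┌───┐ │ │ │ │ │ └─┬─┘ │
│ │   │   │ │ │↓│ │↑│   │  ↓│
│ │ ┌─┘ ╷ ╵ ╵ │ └─┘ │ ┌─┘ ╷ │
│ │ │   │     │↳ → ↑│ │   │↓│
│ │ └─┐ ├─────┤ ╶───┤ │ ┌─┘ │
│ │   │ │     │     │ │ │↓ ↲│
│ └─┐ ├─┘ ┌─╴ └───┐ │ │ │ ╶─┤
│   │ │   │       │ │ │ │↳ ↓│
├─┐ │ │ ┌─┴─┬───┐ │ ╵ │ ├─╴ │
│ │ │ │ │   │   │ │   │ │↓ ↲│
│ │ │ │ │ ╷ ├─┐ ╵ ├─╴ │ │ ┌─┤
│ │ │ │ │ │ │ │   │   │ │↓│ │
│ ╵ ╵ │ ╵ │ ╵ │ ╶─┴───┘ │ ╵ │
│     │   │   │         │↳ B│
└─────┴───┴───┴─────────┴───┘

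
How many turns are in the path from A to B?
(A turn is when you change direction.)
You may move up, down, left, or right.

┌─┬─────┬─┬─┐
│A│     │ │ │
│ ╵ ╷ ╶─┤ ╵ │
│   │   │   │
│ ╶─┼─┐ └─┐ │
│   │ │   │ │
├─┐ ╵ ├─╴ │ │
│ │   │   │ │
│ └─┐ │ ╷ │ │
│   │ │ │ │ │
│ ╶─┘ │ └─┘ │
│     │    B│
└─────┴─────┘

Directions: down, right, up, right, down, right, down, right, down, left, down, down, right, right
Number of turns: 11

Solution:

┌─┬─────┬─┬─┐
│A│↱ ↓  │ │ │
│ ╵ ╷ ╶─┤ ╵ │
│↳ ↑│↳ ↓│   │
│ ╶─┼─┐ └─┐ │
│   │ │↳ ↓│ │
├─┐ ╵ ├─╴ │ │
│ │   │↓ ↲│ │
│ └─┐ │ ╷ │ │
│   │ │↓│ │ │
│ ╶─┘ │ └─┘ │
│     │↳ → B│
└─────┴─────┘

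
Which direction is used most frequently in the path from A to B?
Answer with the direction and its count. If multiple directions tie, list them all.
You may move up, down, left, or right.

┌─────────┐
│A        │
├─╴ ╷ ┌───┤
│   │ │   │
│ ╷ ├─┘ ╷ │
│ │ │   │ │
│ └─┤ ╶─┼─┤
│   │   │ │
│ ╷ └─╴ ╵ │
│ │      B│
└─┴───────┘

Directions: right, down, left, down, down, right, down, right, right, right
Counts: {'right': 5, 'down': 4, 'left': 1}
Most common: right (5 times)

Solution:

┌─────────┐
│A ↓      │
├─╴ ╷ ┌───┤
│↓ ↲│ │   │
│ ╷ ├─┘ ╷ │
│↓│ │   │ │
│ └─┤ ╶─┼─┤
│↳ ↓│   │ │
│ ╷ └─╴ ╵ │
│ │↳ → → B│
└─┴───────┘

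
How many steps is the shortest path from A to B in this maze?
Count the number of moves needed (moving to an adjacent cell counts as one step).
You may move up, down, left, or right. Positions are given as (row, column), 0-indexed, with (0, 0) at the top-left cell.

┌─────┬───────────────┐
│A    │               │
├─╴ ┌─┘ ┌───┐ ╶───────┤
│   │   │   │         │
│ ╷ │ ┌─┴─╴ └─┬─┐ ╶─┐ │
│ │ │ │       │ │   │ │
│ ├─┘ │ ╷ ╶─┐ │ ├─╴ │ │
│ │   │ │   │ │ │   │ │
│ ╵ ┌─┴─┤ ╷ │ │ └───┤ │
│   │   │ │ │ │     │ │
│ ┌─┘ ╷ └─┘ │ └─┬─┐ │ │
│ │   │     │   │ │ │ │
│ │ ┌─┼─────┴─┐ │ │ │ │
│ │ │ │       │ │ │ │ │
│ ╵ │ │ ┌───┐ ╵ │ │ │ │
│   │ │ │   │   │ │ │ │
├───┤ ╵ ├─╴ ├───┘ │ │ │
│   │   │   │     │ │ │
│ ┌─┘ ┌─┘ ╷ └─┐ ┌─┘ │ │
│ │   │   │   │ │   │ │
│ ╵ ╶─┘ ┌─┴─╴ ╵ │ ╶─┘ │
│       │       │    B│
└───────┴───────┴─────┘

Using BFS to find shortest path:
Start: (0, 0), End: (10, 10)
Path found:
(0,0) → (0,1) → (1,1) → (1,0) → (2,0) → (3,0) → (4,0) → (4,1) → (3,1) → (3,2) → (2,2) → (1,2) → (1,3) → (0,3) → (0,4) → (0,5) → (0,6) → (1,6) → (1,7) → (1,8) → (1,9) → (1,10) → (2,10) → (3,10) → (4,10) → (5,10) → (6,10) → (7,10) → (8,10) → (9,10) → (10,10)
Number of steps: 30

Solution:

┌─────┬───────────────┐
│A ↓  │↱ → → ↓        │
├─╴ ┌─┘ ┌───┐ ╶───────┤
│↓ ↲│↱ ↑│   │↳ → → → ↓│
│ ╷ │ ┌─┴─╴ └─┬─┐ ╶─┐ │
│↓│ │↑│       │ │   │↓│
│ ├─┘ │ ╷ ╶─┐ │ ├─╴ │ │
│↓│↱ ↑│ │   │ │ │   │↓│
│ ╵ ┌─┴─┤ ╷ │ │ └───┤ │
│↳ ↑│   │ │ │ │     │↓│
│ ┌─┘ ╷ └─┘ │ └─┬─┐ │ │
│ │   │     │   │ │ │↓│
│ │ ┌─┼─────┴─┐ │ │ │ │
│ │ │ │       │ │ │ │↓│
│ ╵ │ │ ┌───┐ ╵ │ │ │ │
│   │ │ │   │   │ │ │↓│
├───┤ ╵ ├─╴ ├───┘ │ │ │
│   │   │   │     │ │↓│
│ ┌─┘ ┌─┘ ╷ └─┐ ┌─┘ │ │
│ │   │   │   │ │   │↓│
│ ╵ ╶─┘ ┌─┴─╴ ╵ │ ╶─┘ │
│       │       │    B│
└───────┴───────┴─────┘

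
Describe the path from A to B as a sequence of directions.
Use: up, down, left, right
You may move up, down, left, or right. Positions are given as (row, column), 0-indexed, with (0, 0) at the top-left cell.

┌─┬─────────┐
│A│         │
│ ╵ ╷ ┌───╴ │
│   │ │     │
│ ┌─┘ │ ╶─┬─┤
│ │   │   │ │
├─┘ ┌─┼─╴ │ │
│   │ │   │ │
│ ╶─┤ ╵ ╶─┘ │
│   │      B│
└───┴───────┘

Finding the path and converting it to directions:
Path through cells: (0,0) → (1,0) → (1,1) → (0,1) → (0,2) → (0,3) → (0,4) → (0,5) → (1,5) → (1,4) → (1,3) → (2,3) → (2,4) → (3,4) → (3,3) → (4,3) → (4,4) → (4,5)
Directions: down, right, up, right, right, right, right, down, left, left, down, right, down, left, down, right, right

Solution:

┌─┬─────────┐
│A│↱ → → → ↓│
│ ╵ ╷ ┌───╴ │
│↳ ↑│ │↓ ← ↲│
│ ┌─┘ │ ╶─┬─┤
│ │   │↳ ↓│ │
├─┘ ┌─┼─╴ │ │
│   │ │↓ ↲│ │
│ ╶─┤ ╵ ╶─┘ │
│   │  ↳ → B│
└───┴───────┘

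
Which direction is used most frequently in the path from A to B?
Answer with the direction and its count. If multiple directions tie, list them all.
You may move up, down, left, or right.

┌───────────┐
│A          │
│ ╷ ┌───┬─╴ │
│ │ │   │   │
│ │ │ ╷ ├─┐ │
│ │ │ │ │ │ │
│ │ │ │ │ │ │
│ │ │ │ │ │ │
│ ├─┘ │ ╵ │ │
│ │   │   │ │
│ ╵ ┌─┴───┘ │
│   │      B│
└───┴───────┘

Directions: right, right, right, right, right, down, down, down, down, down
Counts: {'right': 5, 'down': 5}
Most common: down and right (tied at 5 times each)

Solution:

┌───────────┐
│A → → → → ↓│
│ ╷ ┌───┬─╴ │
│ │ │   │  ↓│
│ │ │ ╷ ├─┐ │
│ │ │ │ │ │↓│
│ │ │ │ │ │ │
│ │ │ │ │ │↓│
│ ├─┘ │ ╵ │ │
│ │   │   │↓│
│ ╵ ┌─┴───┘ │
│   │      B│
└───┴───────┘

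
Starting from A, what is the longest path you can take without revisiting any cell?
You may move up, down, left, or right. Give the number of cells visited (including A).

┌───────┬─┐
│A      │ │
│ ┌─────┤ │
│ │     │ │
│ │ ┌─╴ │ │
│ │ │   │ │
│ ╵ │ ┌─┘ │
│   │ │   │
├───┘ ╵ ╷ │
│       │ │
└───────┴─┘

Finding longest simple path using DFS:
Start: (0, 0)
Longest path visits 19 cells
Path: A → down → down → down → right → up → up → right → right → down → left → down → down → right → up → right → up → up → up

Solution:

┌───────┬─┐
│A      │B│
│ ┌─────┤ │
│↓│↱ → ↓│↑│
│ │ ┌─╴ │ │
│↓│↑│↓ ↲│↑│
│ ╵ │ ┌─┘ │
│↳ ↑│↓│↱ ↑│
├───┘ ╵ ╷ │
│    ↳ ↑│ │
└───────┴─┘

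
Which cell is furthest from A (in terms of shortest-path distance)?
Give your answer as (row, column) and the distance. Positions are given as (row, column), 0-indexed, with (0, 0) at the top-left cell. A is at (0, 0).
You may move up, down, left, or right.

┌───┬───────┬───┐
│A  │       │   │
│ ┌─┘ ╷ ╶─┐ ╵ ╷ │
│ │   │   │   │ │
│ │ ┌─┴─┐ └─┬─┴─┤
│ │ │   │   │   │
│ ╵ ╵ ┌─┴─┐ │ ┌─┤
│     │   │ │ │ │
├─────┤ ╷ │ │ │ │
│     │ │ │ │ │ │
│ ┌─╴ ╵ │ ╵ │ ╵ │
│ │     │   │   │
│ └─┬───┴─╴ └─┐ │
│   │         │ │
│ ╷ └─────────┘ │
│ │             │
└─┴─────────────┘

Computing BFS distances from A to all cells:
Furthest cell: (2, 7)
Distance: 43 steps

Path from A to the furthest cell:

┌───┬───────┬───┐
│A  │↱ ↓    │   │
│ ┌─┘ ╷ ╶─┐ ╵ ╷ │
│↓│↱ ↑│↳ ↓│   │ │
│ │ ┌─┴─┐ └─┬─┴─┤
│↓│↑│   │↳ ↓│↱ B│
│ ╵ ╵ ┌─┴─┐ │ ┌─┤
│↳ ↑  │↓ ↰│↓│↑│ │
├─────┤ ╷ │ │ │ │
│↓ ← ↰│↓│↑│↓│↑│ │
│ ┌─╴ ╵ │ ╵ │ ╵ │
│↓│  ↑ ↲│↑ ↲│↑ ↰│
│ └─┬───┴─╴ └─┐ │
│↳ ↓│         │↑│
│ ╷ └─────────┘ │
│ │↳ → → → → → ↑│
└─┴─────────────┘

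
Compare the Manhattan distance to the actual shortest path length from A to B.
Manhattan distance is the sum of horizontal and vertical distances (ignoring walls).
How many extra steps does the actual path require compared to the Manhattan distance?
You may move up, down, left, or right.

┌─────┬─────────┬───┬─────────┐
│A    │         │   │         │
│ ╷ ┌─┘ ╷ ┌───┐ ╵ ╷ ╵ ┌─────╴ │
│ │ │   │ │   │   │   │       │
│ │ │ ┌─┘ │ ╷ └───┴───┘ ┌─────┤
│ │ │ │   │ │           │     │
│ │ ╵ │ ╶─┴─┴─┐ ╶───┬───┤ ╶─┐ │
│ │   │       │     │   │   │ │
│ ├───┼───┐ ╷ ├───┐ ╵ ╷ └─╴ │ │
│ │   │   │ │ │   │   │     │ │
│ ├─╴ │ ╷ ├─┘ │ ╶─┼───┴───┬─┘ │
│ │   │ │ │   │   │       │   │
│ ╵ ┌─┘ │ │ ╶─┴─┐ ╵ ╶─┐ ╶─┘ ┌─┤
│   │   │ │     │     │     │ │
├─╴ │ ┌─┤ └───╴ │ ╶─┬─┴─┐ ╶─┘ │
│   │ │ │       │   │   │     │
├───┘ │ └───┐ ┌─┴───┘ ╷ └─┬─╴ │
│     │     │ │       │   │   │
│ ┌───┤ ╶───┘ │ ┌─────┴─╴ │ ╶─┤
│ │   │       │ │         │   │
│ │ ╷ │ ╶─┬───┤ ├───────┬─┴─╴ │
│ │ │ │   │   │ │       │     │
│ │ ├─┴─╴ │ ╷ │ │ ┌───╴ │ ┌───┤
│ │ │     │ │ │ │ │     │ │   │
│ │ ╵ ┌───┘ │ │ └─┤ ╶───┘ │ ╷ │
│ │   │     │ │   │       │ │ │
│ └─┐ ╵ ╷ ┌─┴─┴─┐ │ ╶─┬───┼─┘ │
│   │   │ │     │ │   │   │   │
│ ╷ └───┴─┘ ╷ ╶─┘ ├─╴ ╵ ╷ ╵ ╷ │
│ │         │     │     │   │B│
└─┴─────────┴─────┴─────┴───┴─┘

Manhattan distance: |14 - 0| + |14 - 0| = 28
Actual path length: 80
Extra steps: 80 - 28 = 52

Solution:

┌─────┬─────────┬───┬─────────┐
│A ↓  │↱ → → → ↓│↱ ↓│↱ → → → ↓│
│ ╷ ┌─┘ ╷ ┌───┐ ╵ ╷ ╵ ┌─────╴ │
│ │↓│↱ ↑│ │   │↳ ↑│↳ ↑│↓ ← ← ↲│
│ │ │ ┌─┘ │ ╷ └───┴───┘ ┌─────┤
│ │↓│↑│   │ │  ↓ ← ← ← ↲│↱ → ↓│
│ │ ╵ │ ╶─┴─┴─┐ ╶───┬───┤ ╶─┐ │
│ │↳ ↑│       │↳ → ↓│↱ ↓│↑ ↰│↓│
│ ├───┼───┐ ╷ ├───┐ ╵ ╷ └─╴ │ │
│ │   │   │ │ │   │↳ ↑│↳ → ↑│↓│
│ ├─╴ │ ╷ ├─┘ │ ╶─┼───┴───┬─┘ │
│ │   │ │ │   │   │       │↓ ↲│
│ ╵ ┌─┘ │ │ ╶─┴─┐ ╵ ╶─┐ ╶─┘ ┌─┤
│   │   │ │     │     │  ↓ ↲│ │
├─╴ │ ┌─┤ └───╴ │ ╶─┬─┴─┐ ╶─┘ │
│   │ │ │       │   │   │↳ → ↓│
├───┘ │ └───┐ ┌─┴───┘ ╷ └─┬─╴ │
│     │     │ │       │   │↓ ↲│
│ ┌───┤ ╶───┘ │ ┌─────┴─╴ │ ╶─┤
│ │   │       │ │         │↳ ↓│
│ │ ╷ │ ╶─┬───┤ ├───────┬─┴─╴ │
│ │ │ │   │   │ │       │↓ ← ↲│
│ │ ├─┴─╴ │ ╷ │ │ ┌───╴ │ ┌───┤
│ │ │     │ │ │ │ │     │↓│   │
│ │ ╵ ┌───┘ │ │ └─┤ ╶───┘ │ ╷ │
│ │   │     │ │   │↓ ← ← ↲│ │ │
│ └─┐ ╵ ╷ ┌─┴─┴─┐ │ ╶─┬───┼─┘ │
│   │   │ │     │ │↳ ↓│↱ ↓│↱ ↓│
│ ╷ └───┴─┘ ╷ ╶─┘ ├─╴ ╵ ╷ ╵ ╷ │
│ │         │     │  ↳ ↑│↳ ↑│B│
└─┴─────────┴─────┴─────┴───┴─┘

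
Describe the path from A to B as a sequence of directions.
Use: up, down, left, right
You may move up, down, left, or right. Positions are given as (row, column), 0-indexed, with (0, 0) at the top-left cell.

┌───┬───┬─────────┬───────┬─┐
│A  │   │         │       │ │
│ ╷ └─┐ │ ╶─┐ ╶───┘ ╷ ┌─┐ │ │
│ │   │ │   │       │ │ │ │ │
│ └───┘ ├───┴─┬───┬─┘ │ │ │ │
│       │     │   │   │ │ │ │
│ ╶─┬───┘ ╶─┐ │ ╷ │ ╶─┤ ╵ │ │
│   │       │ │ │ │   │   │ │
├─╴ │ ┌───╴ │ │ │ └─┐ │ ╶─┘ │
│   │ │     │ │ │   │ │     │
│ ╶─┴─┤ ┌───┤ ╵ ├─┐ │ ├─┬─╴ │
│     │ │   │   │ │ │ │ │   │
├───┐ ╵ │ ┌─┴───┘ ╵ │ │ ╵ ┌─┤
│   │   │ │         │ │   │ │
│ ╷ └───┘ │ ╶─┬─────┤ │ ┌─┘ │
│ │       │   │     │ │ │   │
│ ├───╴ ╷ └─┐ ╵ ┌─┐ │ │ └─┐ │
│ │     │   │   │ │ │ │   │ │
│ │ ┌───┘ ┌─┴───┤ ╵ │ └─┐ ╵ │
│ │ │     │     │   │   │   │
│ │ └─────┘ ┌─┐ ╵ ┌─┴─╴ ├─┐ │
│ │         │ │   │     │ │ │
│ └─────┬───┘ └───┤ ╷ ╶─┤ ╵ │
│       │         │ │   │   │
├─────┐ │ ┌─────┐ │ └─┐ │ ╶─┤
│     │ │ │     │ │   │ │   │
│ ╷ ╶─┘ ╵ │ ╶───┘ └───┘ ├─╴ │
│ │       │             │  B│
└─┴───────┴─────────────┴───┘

Finding the path and converting it to directions:
Path through cells: (0,0) → (1,0) → (2,0) → (3,0) → (3,1) → (4,1) → (4,0) → (5,0) → (5,1) → (5,2) → (6,2) → (6,3) → (5,3) → (4,3) → (4,4) → (4,5) → (3,5) → (3,4) → (2,4) → (2,5) → (2,6) → (3,6) → (4,6) → (5,6) → (5,7) → (4,7) → (3,7) → (2,7) → (2,8) → (3,8) → (4,8) → (4,9) → (5,9) → (6,9) → (6,8) → (6,7) → (6,6) → (6,5) → (7,5) → (7,6) → (8,6) → (8,7) → (7,7) → (7,8) → (7,9) → (8,9) → (9,9) → (9,8) → (10,8) → (10,7) → (9,7) → (9,6) → (9,5) → (10,5) → (10,4) → (10,3) → (10,2) → (10,1) → (9,1) → (8,1) → (8,2) → (8,3) → (7,3) → (7,2) → (7,1) → (6,1) → (6,0) → (7,0) → (8,0) → (9,0) → (10,0) → (11,0) → (11,1) → (11,2) → (11,3) → (12,3) → (13,3) → (13,4) → (12,4) → (11,4) → (11,5) → (11,6) → (11,7) → (11,8) → (12,8) → (13,8) → (13,9) → (13,10) → (13,11) → (12,11) → (11,11) → (11,10) → (10,10) → (10,11) → (9,11) → (9,10) → (8,10) → (7,10) → (6,10) → (5,10) → (4,10) → (3,10) → (3,9) → (2,9) → (2,10) → (1,10) → (0,10) → (0,11) → (0,12) → (1,12) → (2,12) → (3,12) → (3,11) → (4,11) → (4,12) → (4,13) → (5,13) → (5,12) → (6,12) → (6,11) → (7,11) → (8,11) → (8,12) → (9,12) → (9,13) → (10,13) → (11,13) → (11,12) → (12,12) → (12,13) → (13,13)
Directions: down, down, down, right, down, left, down, right, right, down, right, up, up, right, right, up, left, up, right, right, down, down, down, right, up, up, up, right, down, down, right, down, down, left, left, left, left, down, right, down, right, up, right, right, down, down, left, down, left, up, left, left, down, left, left, left, left, up, up, right, right, up, left, left, up, left, down, down, down, down, down, right, right, right, down, down, right, up, up, right, right, right, right, down, down, right, right, right, up, up, left, up, right, up, left, up, up, up, up, up, up, left, up, right, up, up, right, right, down, down, down, left, down, right, right, down, left, down, left, down, down, right, down, right, down, down, left, down, right, down

Solution:

┌───┬───┬─────────┬───────┬─┐
│A  │   │         │  ↱ → ↓│ │
│ ╷ └─┐ │ ╶─┐ ╶───┘ ╷ ┌─┐ │ │
│↓│   │ │   │       │↑│ │↓│ │
│ └───┘ ├───┴─┬───┬─┘ │ │ │ │
│↓      │↱ → ↓│↱ ↓│↱ ↑│ │↓│ │
│ ╶─┬───┘ ╶─┐ │ ╷ │ ╶─┤ ╵ │ │
│↳ ↓│    ↑ ↰│↓│↑│↓│↑ ↰│↓ ↲│ │
├─╴ │ ┌───╴ │ │ │ └─┐ │ ╶─┘ │
│↓ ↲│ │↱ → ↑│↓│↑│↳ ↓│↑│↳ → ↓│
│ ╶─┴─┤ ┌───┤ ╵ ├─┐ │ ├─┬─╴ │
│↳ → ↓│↑│   │↳ ↑│ │↓│↑│ │↓ ↲│
├───┐ ╵ │ ┌─┴───┘ ╵ │ │ ╵ ┌─┤
│↓ ↰│↳ ↑│ │↓ ← ← ← ↲│↑│↓ ↲│ │
│ ╷ └───┘ │ ╶─┬─────┤ │ ┌─┘ │
│↓│↑ ← ↰  │↳ ↓│↱ → ↓│↑│↓│   │
│ ├───╴ ╷ └─┐ ╵ ┌─┐ │ │ └─┐ │
│↓│↱ → ↑│   │↳ ↑│ │↓│↑│↳ ↓│ │
│ │ ┌───┘ ┌─┴───┤ ╵ │ └─┐ ╵ │
│↓│↑│     │↓ ← ↰│↓ ↲│↑ ↰│↳ ↓│
│ │ └─────┘ ┌─┐ ╵ ┌─┴─╴ ├─┐ │
│↓│↑ ← ← ← ↲│ │↑ ↲│  ↱ ↑│ │↓│
│ └─────┬───┘ └───┤ ╷ ╶─┤ ╵ │
│↳ → → ↓│↱ → → → ↓│ │↑ ↰│↓ ↲│
├─────┐ │ ┌─────┐ │ └─┐ │ ╶─┤
│     │↓│↑│     │↓│   │↑│↳ ↓│
│ ╷ ╶─┘ ╵ │ ╶───┘ └───┘ ├─╴ │
│ │    ↳ ↑│      ↳ → → ↑│  B│
└─┴───────┴─────────────┴───┘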